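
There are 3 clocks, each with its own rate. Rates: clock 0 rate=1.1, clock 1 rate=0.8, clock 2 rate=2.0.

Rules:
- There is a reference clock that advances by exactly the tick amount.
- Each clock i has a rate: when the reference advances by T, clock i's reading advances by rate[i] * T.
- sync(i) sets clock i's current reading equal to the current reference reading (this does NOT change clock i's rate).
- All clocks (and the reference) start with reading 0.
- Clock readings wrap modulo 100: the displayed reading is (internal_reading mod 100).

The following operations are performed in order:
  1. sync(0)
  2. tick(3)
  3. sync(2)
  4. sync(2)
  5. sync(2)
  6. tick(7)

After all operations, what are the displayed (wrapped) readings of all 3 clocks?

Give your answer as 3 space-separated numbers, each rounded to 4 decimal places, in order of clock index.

Answer: 11.0000 8.0000 17.0000

Derivation:
After op 1 sync(0): ref=0.0000 raw=[0.0000 0.0000 0.0000]
After op 2 tick(3): ref=3.0000 raw=[3.3000 2.4000 6.0000]
After op 3 sync(2): ref=3.0000 raw=[3.3000 2.4000 3.0000]
After op 4 sync(2): ref=3.0000 raw=[3.3000 2.4000 3.0000]
After op 5 sync(2): ref=3.0000 raw=[3.3000 2.4000 3.0000]
After op 6 tick(7): ref=10.0000 raw=[11.0000 8.0000 17.0000]
Wrap final raw readings (mod 100): 11.0000 mod 100 = 11.0000; 8.0000 mod 100 = 8.0000; 17.0000 mod 100 = 17.0000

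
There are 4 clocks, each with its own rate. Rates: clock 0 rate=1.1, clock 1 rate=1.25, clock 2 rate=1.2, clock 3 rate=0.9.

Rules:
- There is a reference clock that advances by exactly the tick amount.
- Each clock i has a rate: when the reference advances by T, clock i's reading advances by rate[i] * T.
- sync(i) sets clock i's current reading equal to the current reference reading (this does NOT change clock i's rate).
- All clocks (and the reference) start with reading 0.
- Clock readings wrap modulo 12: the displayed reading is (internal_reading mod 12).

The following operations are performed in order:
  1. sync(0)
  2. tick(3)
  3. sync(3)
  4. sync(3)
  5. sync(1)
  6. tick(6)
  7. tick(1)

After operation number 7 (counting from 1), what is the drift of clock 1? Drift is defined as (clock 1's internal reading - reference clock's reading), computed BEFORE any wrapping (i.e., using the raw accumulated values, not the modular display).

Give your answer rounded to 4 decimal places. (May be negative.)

Answer: 1.7500

Derivation:
After op 1 sync(0): ref=0.0000 raw=[0.0000 0.0000 0.0000 0.0000]
After op 2 tick(3): ref=3.0000 raw=[3.3000 3.7500 3.6000 2.7000]
After op 3 sync(3): ref=3.0000 raw=[3.3000 3.7500 3.6000 3.0000]
After op 4 sync(3): ref=3.0000 raw=[3.3000 3.7500 3.6000 3.0000]
After op 5 sync(1): ref=3.0000 raw=[3.3000 3.0000 3.6000 3.0000]
After op 6 tick(6): ref=9.0000 raw=[9.9000 10.5000 10.8000 8.4000]
After op 7 tick(1): ref=10.0000 raw=[11.0000 11.7500 12.0000 9.3000]
Drift of clock 1 after op 7: 11.7500 - 10.0000 = 1.7500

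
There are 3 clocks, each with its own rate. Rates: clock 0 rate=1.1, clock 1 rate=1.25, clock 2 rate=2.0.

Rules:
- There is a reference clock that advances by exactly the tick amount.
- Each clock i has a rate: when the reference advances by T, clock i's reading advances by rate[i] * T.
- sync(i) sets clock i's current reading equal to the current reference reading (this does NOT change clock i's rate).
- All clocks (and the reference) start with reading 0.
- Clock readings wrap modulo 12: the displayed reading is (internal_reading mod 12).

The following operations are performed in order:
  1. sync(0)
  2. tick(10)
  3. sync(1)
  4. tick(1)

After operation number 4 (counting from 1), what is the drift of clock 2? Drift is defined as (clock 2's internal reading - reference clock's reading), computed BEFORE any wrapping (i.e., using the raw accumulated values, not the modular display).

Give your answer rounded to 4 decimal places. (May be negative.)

After op 1 sync(0): ref=0.0000 raw=[0.0000 0.0000 0.0000]
After op 2 tick(10): ref=10.0000 raw=[11.0000 12.5000 20.0000]
After op 3 sync(1): ref=10.0000 raw=[11.0000 10.0000 20.0000]
After op 4 tick(1): ref=11.0000 raw=[12.1000 11.2500 22.0000]
Drift of clock 2 after op 4: 22.0000 - 11.0000 = 11.0000

Answer: 11.0000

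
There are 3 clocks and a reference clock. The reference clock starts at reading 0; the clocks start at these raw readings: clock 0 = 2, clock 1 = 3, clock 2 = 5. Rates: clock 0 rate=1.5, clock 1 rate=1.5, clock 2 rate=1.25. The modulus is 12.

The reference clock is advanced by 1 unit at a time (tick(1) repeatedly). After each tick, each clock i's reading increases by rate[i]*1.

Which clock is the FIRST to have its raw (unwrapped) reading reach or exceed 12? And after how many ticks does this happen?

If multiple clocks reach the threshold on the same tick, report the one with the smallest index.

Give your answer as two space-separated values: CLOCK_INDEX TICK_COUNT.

clock 0: start=2, rate=1.5, needs 12-2 = 10; ticks = ceil(10/1.5) = ceil(6.6667) = 7; reading at tick 7 = 2 + 1.5*7 = 12.5000
clock 1: start=3, rate=1.5, needs 12-3 = 9; ticks = ceil(9/1.5) = ceil(6.0000) = 6; reading at tick 6 = 3 + 1.5*6 = 12.0000
clock 2: start=5, rate=1.25, needs 12-5 = 7; ticks = ceil(7/1.25) = ceil(5.6000) = 6; reading at tick 6 = 5 + 1.25*6 = 12.5000
Minimum tick count = 6; winners = [1, 2]; smallest index = 1

Answer: 1 6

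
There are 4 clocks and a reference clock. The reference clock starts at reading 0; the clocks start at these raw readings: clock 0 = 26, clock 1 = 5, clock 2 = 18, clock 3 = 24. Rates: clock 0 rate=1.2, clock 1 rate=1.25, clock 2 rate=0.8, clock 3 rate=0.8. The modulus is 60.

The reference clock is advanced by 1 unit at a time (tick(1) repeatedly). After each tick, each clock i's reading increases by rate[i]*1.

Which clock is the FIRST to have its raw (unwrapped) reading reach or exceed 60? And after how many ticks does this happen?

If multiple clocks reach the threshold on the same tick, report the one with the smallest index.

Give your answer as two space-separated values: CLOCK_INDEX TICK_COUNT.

clock 0: start=26, rate=1.2, needs 60-26 = 34; ticks = ceil(34/1.2) = ceil(28.3333) = 29; reading at tick 29 = 26 + 1.2*29 = 60.8000
clock 1: start=5, rate=1.25, needs 60-5 = 55; ticks = ceil(55/1.25) = ceil(44.0000) = 44; reading at tick 44 = 5 + 1.25*44 = 60.0000
clock 2: start=18, rate=0.8, needs 60-18 = 42; ticks = ceil(42/0.8) = ceil(52.5000) = 53; reading at tick 53 = 18 + 0.8*53 = 60.4000
clock 3: start=24, rate=0.8, needs 60-24 = 36; ticks = ceil(36/0.8) = ceil(45.0000) = 45; reading at tick 45 = 24 + 0.8*45 = 60.0000
Minimum tick count = 29; winners = [0]; smallest index = 0

Answer: 0 29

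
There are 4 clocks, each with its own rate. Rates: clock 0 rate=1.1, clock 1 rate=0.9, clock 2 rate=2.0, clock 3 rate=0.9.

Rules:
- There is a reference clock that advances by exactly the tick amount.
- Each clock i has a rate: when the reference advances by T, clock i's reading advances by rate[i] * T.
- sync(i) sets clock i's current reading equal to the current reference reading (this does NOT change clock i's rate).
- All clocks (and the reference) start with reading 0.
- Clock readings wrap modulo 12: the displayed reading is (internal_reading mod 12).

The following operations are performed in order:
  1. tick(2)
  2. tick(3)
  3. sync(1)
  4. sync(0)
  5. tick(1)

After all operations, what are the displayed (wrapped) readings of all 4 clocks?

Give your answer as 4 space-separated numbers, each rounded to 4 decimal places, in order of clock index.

After op 1 tick(2): ref=2.0000 raw=[2.2000 1.8000 4.0000 1.8000]
After op 2 tick(3): ref=5.0000 raw=[5.5000 4.5000 10.0000 4.5000]
After op 3 sync(1): ref=5.0000 raw=[5.5000 5.0000 10.0000 4.5000]
After op 4 sync(0): ref=5.0000 raw=[5.0000 5.0000 10.0000 4.5000]
After op 5 tick(1): ref=6.0000 raw=[6.1000 5.9000 12.0000 5.4000]
Wrap final raw readings (mod 12): 6.1000 mod 12 = 6.1000; 5.9000 mod 12 = 5.9000; 12.0000 mod 12 = 0.0000; 5.4000 mod 12 = 5.4000

Answer: 6.1000 5.9000 0.0000 5.4000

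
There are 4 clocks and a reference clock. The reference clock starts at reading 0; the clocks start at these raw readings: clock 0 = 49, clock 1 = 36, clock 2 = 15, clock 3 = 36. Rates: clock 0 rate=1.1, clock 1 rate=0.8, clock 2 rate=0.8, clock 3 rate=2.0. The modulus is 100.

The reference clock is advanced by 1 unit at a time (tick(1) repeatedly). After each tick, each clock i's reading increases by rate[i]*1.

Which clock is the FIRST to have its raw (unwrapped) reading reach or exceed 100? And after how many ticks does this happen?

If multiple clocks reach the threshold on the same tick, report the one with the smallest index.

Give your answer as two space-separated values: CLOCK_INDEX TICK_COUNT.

clock 0: start=49, rate=1.1, needs 100-49 = 51; ticks = ceil(51/1.1) = ceil(46.3636) = 47; reading at tick 47 = 49 + 1.1*47 = 100.7000
clock 1: start=36, rate=0.8, needs 100-36 = 64; ticks = ceil(64/0.8) = ceil(80.0000) = 80; reading at tick 80 = 36 + 0.8*80 = 100.0000
clock 2: start=15, rate=0.8, needs 100-15 = 85; ticks = ceil(85/0.8) = ceil(106.2500) = 107; reading at tick 107 = 15 + 0.8*107 = 100.6000
clock 3: start=36, rate=2.0, needs 100-36 = 64; ticks = ceil(64/2.0) = ceil(32.0000) = 32; reading at tick 32 = 36 + 2.0*32 = 100.0000
Minimum tick count = 32; winners = [3]; smallest index = 3

Answer: 3 32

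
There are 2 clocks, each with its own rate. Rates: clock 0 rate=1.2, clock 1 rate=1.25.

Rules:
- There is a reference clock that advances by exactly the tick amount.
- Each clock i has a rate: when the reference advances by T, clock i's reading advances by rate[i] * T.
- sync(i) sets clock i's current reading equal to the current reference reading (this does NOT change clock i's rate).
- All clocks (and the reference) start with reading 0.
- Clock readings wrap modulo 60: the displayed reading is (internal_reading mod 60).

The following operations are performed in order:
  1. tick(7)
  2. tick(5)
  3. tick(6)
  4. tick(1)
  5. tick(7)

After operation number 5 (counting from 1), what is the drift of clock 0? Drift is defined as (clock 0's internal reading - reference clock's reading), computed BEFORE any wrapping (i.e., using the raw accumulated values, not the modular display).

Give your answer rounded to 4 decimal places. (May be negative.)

After op 1 tick(7): ref=7.0000 raw=[8.4000 8.7500]
After op 2 tick(5): ref=12.0000 raw=[14.4000 15.0000]
After op 3 tick(6): ref=18.0000 raw=[21.6000 22.5000]
After op 4 tick(1): ref=19.0000 raw=[22.8000 23.7500]
After op 5 tick(7): ref=26.0000 raw=[31.2000 32.5000]
Drift of clock 0 after op 5: 31.2000 - 26.0000 = 5.2000

Answer: 5.2000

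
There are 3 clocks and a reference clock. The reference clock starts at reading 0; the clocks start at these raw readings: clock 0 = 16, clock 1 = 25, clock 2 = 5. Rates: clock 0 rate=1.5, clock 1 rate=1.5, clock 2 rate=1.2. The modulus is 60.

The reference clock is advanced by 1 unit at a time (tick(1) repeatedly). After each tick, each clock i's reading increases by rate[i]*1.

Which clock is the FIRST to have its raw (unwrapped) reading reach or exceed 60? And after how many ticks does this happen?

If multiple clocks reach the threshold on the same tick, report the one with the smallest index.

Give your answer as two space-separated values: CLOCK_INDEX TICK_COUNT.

clock 0: start=16, rate=1.5, needs 60-16 = 44; ticks = ceil(44/1.5) = ceil(29.3333) = 30; reading at tick 30 = 16 + 1.5*30 = 61.0000
clock 1: start=25, rate=1.5, needs 60-25 = 35; ticks = ceil(35/1.5) = ceil(23.3333) = 24; reading at tick 24 = 25 + 1.5*24 = 61.0000
clock 2: start=5, rate=1.2, needs 60-5 = 55; ticks = ceil(55/1.2) = ceil(45.8333) = 46; reading at tick 46 = 5 + 1.2*46 = 60.2000
Minimum tick count = 24; winners = [1]; smallest index = 1

Answer: 1 24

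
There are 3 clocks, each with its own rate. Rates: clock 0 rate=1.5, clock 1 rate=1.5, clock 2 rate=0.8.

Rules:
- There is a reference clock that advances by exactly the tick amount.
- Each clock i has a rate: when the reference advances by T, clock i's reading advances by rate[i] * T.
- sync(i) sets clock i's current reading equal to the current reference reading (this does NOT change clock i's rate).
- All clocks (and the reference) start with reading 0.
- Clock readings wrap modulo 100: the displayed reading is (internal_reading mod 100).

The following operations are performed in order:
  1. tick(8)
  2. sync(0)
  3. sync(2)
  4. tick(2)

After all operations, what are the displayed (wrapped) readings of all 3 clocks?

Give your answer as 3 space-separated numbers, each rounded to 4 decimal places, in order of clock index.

Answer: 11.0000 15.0000 9.6000

Derivation:
After op 1 tick(8): ref=8.0000 raw=[12.0000 12.0000 6.4000]
After op 2 sync(0): ref=8.0000 raw=[8.0000 12.0000 6.4000]
After op 3 sync(2): ref=8.0000 raw=[8.0000 12.0000 8.0000]
After op 4 tick(2): ref=10.0000 raw=[11.0000 15.0000 9.6000]
Wrap final raw readings (mod 100): 11.0000 mod 100 = 11.0000; 15.0000 mod 100 = 15.0000; 9.6000 mod 100 = 9.6000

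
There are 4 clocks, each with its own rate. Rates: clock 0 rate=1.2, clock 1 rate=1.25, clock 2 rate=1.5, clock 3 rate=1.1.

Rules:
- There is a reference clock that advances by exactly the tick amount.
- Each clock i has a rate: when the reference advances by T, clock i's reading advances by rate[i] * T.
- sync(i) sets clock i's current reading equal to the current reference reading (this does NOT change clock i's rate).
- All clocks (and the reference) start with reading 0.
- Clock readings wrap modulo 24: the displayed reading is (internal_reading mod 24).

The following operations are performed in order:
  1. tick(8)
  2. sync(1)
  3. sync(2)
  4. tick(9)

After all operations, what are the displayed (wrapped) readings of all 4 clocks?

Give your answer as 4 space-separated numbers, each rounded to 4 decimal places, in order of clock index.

After op 1 tick(8): ref=8.0000 raw=[9.6000 10.0000 12.0000 8.8000]
After op 2 sync(1): ref=8.0000 raw=[9.6000 8.0000 12.0000 8.8000]
After op 3 sync(2): ref=8.0000 raw=[9.6000 8.0000 8.0000 8.8000]
After op 4 tick(9): ref=17.0000 raw=[20.4000 19.2500 21.5000 18.7000]
Wrap final raw readings (mod 24): 20.4000 mod 24 = 20.4000; 19.2500 mod 24 = 19.2500; 21.5000 mod 24 = 21.5000; 18.7000 mod 24 = 18.7000

Answer: 20.4000 19.2500 21.5000 18.7000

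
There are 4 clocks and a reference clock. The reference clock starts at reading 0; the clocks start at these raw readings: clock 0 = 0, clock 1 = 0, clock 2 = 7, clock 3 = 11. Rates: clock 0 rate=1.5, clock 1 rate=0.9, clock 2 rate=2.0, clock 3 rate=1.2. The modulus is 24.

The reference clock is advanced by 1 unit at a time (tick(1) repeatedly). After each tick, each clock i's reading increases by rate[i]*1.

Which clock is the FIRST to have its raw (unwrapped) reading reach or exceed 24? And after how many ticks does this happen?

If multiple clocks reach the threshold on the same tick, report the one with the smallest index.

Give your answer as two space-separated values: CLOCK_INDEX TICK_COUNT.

Answer: 2 9

Derivation:
clock 0: start=0, rate=1.5, needs 24-0 = 24; ticks = ceil(24/1.5) = ceil(16.0000) = 16; reading at tick 16 = 0 + 1.5*16 = 24.0000
clock 1: start=0, rate=0.9, needs 24-0 = 24; ticks = ceil(24/0.9) = ceil(26.6667) = 27; reading at tick 27 = 0 + 0.9*27 = 24.3000
clock 2: start=7, rate=2.0, needs 24-7 = 17; ticks = ceil(17/2.0) = ceil(8.5000) = 9; reading at tick 9 = 7 + 2.0*9 = 25.0000
clock 3: start=11, rate=1.2, needs 24-11 = 13; ticks = ceil(13/1.2) = ceil(10.8333) = 11; reading at tick 11 = 11 + 1.2*11 = 24.2000
Minimum tick count = 9; winners = [2]; smallest index = 2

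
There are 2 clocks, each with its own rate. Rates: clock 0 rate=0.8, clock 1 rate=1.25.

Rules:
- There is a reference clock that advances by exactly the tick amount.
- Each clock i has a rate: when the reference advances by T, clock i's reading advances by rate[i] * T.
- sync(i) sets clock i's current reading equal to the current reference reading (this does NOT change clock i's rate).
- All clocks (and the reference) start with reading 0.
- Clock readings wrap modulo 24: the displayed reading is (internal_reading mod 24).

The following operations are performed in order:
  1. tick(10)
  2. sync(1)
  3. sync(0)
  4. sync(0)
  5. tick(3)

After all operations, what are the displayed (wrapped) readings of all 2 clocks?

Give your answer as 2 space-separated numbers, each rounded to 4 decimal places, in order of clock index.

Answer: 12.4000 13.7500

Derivation:
After op 1 tick(10): ref=10.0000 raw=[8.0000 12.5000]
After op 2 sync(1): ref=10.0000 raw=[8.0000 10.0000]
After op 3 sync(0): ref=10.0000 raw=[10.0000 10.0000]
After op 4 sync(0): ref=10.0000 raw=[10.0000 10.0000]
After op 5 tick(3): ref=13.0000 raw=[12.4000 13.7500]
Wrap final raw readings (mod 24): 12.4000 mod 24 = 12.4000; 13.7500 mod 24 = 13.7500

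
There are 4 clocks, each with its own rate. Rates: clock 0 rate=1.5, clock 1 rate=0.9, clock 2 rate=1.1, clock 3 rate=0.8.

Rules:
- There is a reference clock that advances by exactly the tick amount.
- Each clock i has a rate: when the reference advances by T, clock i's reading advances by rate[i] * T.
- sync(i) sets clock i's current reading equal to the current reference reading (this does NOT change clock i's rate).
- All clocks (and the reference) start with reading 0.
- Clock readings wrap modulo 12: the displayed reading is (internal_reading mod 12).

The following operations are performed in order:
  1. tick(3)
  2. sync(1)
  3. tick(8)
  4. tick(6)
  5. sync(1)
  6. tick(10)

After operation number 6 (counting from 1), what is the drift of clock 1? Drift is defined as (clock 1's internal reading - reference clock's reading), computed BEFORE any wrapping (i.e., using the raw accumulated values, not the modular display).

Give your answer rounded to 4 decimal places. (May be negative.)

Answer: -1.0000

Derivation:
After op 1 tick(3): ref=3.0000 raw=[4.5000 2.7000 3.3000 2.4000]
After op 2 sync(1): ref=3.0000 raw=[4.5000 3.0000 3.3000 2.4000]
After op 3 tick(8): ref=11.0000 raw=[16.5000 10.2000 12.1000 8.8000]
After op 4 tick(6): ref=17.0000 raw=[25.5000 15.6000 18.7000 13.6000]
After op 5 sync(1): ref=17.0000 raw=[25.5000 17.0000 18.7000 13.6000]
After op 6 tick(10): ref=27.0000 raw=[40.5000 26.0000 29.7000 21.6000]
Drift of clock 1 after op 6: 26.0000 - 27.0000 = -1.0000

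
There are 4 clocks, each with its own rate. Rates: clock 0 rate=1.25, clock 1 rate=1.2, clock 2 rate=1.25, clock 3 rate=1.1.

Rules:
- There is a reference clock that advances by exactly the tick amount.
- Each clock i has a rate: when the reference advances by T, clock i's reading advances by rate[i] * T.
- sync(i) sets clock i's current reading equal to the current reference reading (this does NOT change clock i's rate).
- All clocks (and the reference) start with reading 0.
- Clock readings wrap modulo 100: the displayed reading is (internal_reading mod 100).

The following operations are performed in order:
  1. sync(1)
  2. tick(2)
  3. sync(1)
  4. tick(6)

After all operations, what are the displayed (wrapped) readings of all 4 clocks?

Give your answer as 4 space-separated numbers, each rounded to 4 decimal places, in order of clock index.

After op 1 sync(1): ref=0.0000 raw=[0.0000 0.0000 0.0000 0.0000]
After op 2 tick(2): ref=2.0000 raw=[2.5000 2.4000 2.5000 2.2000]
After op 3 sync(1): ref=2.0000 raw=[2.5000 2.0000 2.5000 2.2000]
After op 4 tick(6): ref=8.0000 raw=[10.0000 9.2000 10.0000 8.8000]
Wrap final raw readings (mod 100): 10.0000 mod 100 = 10.0000; 9.2000 mod 100 = 9.2000; 10.0000 mod 100 = 10.0000; 8.8000 mod 100 = 8.8000

Answer: 10.0000 9.2000 10.0000 8.8000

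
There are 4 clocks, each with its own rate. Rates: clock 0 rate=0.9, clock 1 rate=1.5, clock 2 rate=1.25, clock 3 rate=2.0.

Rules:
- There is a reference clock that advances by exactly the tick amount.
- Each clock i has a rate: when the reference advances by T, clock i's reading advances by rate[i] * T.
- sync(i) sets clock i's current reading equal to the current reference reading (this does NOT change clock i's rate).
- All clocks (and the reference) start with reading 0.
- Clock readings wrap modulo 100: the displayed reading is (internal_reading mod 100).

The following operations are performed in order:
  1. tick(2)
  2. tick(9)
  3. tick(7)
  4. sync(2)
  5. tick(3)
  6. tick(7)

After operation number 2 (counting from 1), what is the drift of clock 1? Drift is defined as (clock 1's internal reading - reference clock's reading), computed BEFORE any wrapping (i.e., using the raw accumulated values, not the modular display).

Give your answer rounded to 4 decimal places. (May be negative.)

Answer: 5.5000

Derivation:
After op 1 tick(2): ref=2.0000 raw=[1.8000 3.0000 2.5000 4.0000]
After op 2 tick(9): ref=11.0000 raw=[9.9000 16.5000 13.7500 22.0000]
Drift of clock 1 after op 2: 16.5000 - 11.0000 = 5.5000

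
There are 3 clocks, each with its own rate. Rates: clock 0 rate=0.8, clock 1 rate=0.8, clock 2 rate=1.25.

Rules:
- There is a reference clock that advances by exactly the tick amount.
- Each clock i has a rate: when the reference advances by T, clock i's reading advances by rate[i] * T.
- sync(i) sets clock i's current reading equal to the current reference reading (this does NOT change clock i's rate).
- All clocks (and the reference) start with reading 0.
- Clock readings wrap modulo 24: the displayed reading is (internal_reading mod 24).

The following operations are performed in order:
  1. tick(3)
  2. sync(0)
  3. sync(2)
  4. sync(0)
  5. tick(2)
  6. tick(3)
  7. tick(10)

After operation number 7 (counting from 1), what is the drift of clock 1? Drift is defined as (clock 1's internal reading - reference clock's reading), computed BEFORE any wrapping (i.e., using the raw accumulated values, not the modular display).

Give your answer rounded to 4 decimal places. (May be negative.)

After op 1 tick(3): ref=3.0000 raw=[2.4000 2.4000 3.7500]
After op 2 sync(0): ref=3.0000 raw=[3.0000 2.4000 3.7500]
After op 3 sync(2): ref=3.0000 raw=[3.0000 2.4000 3.0000]
After op 4 sync(0): ref=3.0000 raw=[3.0000 2.4000 3.0000]
After op 5 tick(2): ref=5.0000 raw=[4.6000 4.0000 5.5000]
After op 6 tick(3): ref=8.0000 raw=[7.0000 6.4000 9.2500]
After op 7 tick(10): ref=18.0000 raw=[15.0000 14.4000 21.7500]
Drift of clock 1 after op 7: 14.4000 - 18.0000 = -3.6000

Answer: -3.6000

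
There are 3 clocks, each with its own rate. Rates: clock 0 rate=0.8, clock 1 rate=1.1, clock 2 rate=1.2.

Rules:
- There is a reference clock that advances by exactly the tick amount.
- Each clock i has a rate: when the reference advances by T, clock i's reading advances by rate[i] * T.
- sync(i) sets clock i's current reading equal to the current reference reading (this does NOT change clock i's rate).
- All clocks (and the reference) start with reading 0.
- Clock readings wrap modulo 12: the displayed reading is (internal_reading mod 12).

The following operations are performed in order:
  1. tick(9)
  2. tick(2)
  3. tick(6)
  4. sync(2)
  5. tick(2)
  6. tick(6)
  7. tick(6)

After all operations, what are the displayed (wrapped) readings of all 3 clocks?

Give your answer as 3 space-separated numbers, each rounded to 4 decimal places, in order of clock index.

Answer: 0.8000 10.1000 9.8000

Derivation:
After op 1 tick(9): ref=9.0000 raw=[7.2000 9.9000 10.8000]
After op 2 tick(2): ref=11.0000 raw=[8.8000 12.1000 13.2000]
After op 3 tick(6): ref=17.0000 raw=[13.6000 18.7000 20.4000]
After op 4 sync(2): ref=17.0000 raw=[13.6000 18.7000 17.0000]
After op 5 tick(2): ref=19.0000 raw=[15.2000 20.9000 19.4000]
After op 6 tick(6): ref=25.0000 raw=[20.0000 27.5000 26.6000]
After op 7 tick(6): ref=31.0000 raw=[24.8000 34.1000 33.8000]
Wrap final raw readings (mod 12): 24.8000 mod 12 = 0.8000; 34.1000 mod 12 = 10.1000; 33.8000 mod 12 = 9.8000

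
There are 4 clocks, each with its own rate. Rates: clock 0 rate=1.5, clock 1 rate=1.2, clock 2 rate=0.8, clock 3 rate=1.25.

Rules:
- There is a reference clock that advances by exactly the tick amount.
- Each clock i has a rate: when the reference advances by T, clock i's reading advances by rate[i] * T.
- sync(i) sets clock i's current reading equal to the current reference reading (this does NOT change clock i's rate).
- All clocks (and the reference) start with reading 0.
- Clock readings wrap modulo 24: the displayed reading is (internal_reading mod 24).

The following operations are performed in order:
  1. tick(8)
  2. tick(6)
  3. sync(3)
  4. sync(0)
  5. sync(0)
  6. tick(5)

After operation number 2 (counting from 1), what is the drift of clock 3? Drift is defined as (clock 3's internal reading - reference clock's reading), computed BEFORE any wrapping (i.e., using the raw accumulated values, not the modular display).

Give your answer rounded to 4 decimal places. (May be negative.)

Answer: 3.5000

Derivation:
After op 1 tick(8): ref=8.0000 raw=[12.0000 9.6000 6.4000 10.0000]
After op 2 tick(6): ref=14.0000 raw=[21.0000 16.8000 11.2000 17.5000]
Drift of clock 3 after op 2: 17.5000 - 14.0000 = 3.5000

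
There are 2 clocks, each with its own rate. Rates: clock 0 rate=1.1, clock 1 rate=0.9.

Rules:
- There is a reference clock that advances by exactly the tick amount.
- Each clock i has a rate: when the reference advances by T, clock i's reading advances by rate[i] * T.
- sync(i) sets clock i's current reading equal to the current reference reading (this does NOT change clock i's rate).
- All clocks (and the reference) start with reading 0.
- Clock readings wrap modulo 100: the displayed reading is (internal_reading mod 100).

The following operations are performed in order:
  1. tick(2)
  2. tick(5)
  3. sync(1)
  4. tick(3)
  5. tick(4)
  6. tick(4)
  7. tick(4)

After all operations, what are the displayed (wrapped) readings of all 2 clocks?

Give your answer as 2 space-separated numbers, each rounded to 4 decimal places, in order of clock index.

After op 1 tick(2): ref=2.0000 raw=[2.2000 1.8000]
After op 2 tick(5): ref=7.0000 raw=[7.7000 6.3000]
After op 3 sync(1): ref=7.0000 raw=[7.7000 7.0000]
After op 4 tick(3): ref=10.0000 raw=[11.0000 9.7000]
After op 5 tick(4): ref=14.0000 raw=[15.4000 13.3000]
After op 6 tick(4): ref=18.0000 raw=[19.8000 16.9000]
After op 7 tick(4): ref=22.0000 raw=[24.2000 20.5000]
Wrap final raw readings (mod 100): 24.2000 mod 100 = 24.2000; 20.5000 mod 100 = 20.5000

Answer: 24.2000 20.5000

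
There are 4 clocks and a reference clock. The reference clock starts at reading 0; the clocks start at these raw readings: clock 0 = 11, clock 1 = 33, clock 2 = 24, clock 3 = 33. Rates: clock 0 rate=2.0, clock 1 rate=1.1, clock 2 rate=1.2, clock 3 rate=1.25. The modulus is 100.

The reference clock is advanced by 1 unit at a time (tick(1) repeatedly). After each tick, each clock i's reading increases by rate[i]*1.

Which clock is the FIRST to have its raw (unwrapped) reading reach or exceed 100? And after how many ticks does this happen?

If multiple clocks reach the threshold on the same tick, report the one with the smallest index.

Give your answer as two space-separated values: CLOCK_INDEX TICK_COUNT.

Answer: 0 45

Derivation:
clock 0: start=11, rate=2.0, needs 100-11 = 89; ticks = ceil(89/2.0) = ceil(44.5000) = 45; reading at tick 45 = 11 + 2.0*45 = 101.0000
clock 1: start=33, rate=1.1, needs 100-33 = 67; ticks = ceil(67/1.1) = ceil(60.9091) = 61; reading at tick 61 = 33 + 1.1*61 = 100.1000
clock 2: start=24, rate=1.2, needs 100-24 = 76; ticks = ceil(76/1.2) = ceil(63.3333) = 64; reading at tick 64 = 24 + 1.2*64 = 100.8000
clock 3: start=33, rate=1.25, needs 100-33 = 67; ticks = ceil(67/1.25) = ceil(53.6000) = 54; reading at tick 54 = 33 + 1.25*54 = 100.5000
Minimum tick count = 45; winners = [0]; smallest index = 0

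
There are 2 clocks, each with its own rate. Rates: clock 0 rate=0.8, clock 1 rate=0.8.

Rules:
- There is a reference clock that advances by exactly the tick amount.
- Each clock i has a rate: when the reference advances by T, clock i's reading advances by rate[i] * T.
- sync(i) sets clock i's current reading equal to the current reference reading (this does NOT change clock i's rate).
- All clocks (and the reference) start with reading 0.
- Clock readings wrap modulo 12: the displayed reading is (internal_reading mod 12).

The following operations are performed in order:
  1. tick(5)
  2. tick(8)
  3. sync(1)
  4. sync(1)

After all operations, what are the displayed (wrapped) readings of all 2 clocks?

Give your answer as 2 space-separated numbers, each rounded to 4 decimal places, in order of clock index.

After op 1 tick(5): ref=5.0000 raw=[4.0000 4.0000]
After op 2 tick(8): ref=13.0000 raw=[10.4000 10.4000]
After op 3 sync(1): ref=13.0000 raw=[10.4000 13.0000]
After op 4 sync(1): ref=13.0000 raw=[10.4000 13.0000]
Wrap final raw readings (mod 12): 10.4000 mod 12 = 10.4000; 13.0000 mod 12 = 1.0000

Answer: 10.4000 1.0000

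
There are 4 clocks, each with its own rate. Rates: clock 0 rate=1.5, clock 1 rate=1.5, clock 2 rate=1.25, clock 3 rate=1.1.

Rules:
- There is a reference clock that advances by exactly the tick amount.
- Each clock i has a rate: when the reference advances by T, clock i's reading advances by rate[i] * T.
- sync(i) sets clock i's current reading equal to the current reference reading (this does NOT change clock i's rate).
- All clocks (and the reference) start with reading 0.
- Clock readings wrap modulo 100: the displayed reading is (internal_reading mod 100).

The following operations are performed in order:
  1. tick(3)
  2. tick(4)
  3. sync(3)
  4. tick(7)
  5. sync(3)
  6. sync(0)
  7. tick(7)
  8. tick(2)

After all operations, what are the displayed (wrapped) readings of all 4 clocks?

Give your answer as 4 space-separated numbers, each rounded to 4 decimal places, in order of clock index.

Answer: 27.5000 34.5000 28.7500 23.9000

Derivation:
After op 1 tick(3): ref=3.0000 raw=[4.5000 4.5000 3.7500 3.3000]
After op 2 tick(4): ref=7.0000 raw=[10.5000 10.5000 8.7500 7.7000]
After op 3 sync(3): ref=7.0000 raw=[10.5000 10.5000 8.7500 7.0000]
After op 4 tick(7): ref=14.0000 raw=[21.0000 21.0000 17.5000 14.7000]
After op 5 sync(3): ref=14.0000 raw=[21.0000 21.0000 17.5000 14.0000]
After op 6 sync(0): ref=14.0000 raw=[14.0000 21.0000 17.5000 14.0000]
After op 7 tick(7): ref=21.0000 raw=[24.5000 31.5000 26.2500 21.7000]
After op 8 tick(2): ref=23.0000 raw=[27.5000 34.5000 28.7500 23.9000]
Wrap final raw readings (mod 100): 27.5000 mod 100 = 27.5000; 34.5000 mod 100 = 34.5000; 28.7500 mod 100 = 28.7500; 23.9000 mod 100 = 23.9000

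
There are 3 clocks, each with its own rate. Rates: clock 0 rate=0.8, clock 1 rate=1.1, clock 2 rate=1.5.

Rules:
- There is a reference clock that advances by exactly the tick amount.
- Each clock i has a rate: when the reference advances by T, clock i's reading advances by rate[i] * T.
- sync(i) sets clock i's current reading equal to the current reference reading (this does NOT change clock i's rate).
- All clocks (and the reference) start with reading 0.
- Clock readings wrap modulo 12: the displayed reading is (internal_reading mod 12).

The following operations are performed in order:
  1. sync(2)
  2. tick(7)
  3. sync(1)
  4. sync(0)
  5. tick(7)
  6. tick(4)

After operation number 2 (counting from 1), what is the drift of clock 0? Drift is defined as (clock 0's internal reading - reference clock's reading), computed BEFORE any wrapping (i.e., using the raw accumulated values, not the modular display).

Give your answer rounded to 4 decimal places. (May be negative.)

After op 1 sync(2): ref=0.0000 raw=[0.0000 0.0000 0.0000]
After op 2 tick(7): ref=7.0000 raw=[5.6000 7.7000 10.5000]
Drift of clock 0 after op 2: 5.6000 - 7.0000 = -1.4000

Answer: -1.4000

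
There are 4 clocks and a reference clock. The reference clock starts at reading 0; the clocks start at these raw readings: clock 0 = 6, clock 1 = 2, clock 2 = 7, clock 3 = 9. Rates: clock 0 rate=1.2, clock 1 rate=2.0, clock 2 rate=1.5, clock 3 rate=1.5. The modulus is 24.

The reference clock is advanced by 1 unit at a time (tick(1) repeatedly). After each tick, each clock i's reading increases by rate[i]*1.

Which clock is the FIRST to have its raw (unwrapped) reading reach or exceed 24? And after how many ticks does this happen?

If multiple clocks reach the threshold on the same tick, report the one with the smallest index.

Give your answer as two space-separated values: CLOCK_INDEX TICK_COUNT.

Answer: 3 10

Derivation:
clock 0: start=6, rate=1.2, needs 24-6 = 18; ticks = ceil(18/1.2) = ceil(15.0000) = 15; reading at tick 15 = 6 + 1.2*15 = 24.0000
clock 1: start=2, rate=2.0, needs 24-2 = 22; ticks = ceil(22/2.0) = ceil(11.0000) = 11; reading at tick 11 = 2 + 2.0*11 = 24.0000
clock 2: start=7, rate=1.5, needs 24-7 = 17; ticks = ceil(17/1.5) = ceil(11.3333) = 12; reading at tick 12 = 7 + 1.5*12 = 25.0000
clock 3: start=9, rate=1.5, needs 24-9 = 15; ticks = ceil(15/1.5) = ceil(10.0000) = 10; reading at tick 10 = 9 + 1.5*10 = 24.0000
Minimum tick count = 10; winners = [3]; smallest index = 3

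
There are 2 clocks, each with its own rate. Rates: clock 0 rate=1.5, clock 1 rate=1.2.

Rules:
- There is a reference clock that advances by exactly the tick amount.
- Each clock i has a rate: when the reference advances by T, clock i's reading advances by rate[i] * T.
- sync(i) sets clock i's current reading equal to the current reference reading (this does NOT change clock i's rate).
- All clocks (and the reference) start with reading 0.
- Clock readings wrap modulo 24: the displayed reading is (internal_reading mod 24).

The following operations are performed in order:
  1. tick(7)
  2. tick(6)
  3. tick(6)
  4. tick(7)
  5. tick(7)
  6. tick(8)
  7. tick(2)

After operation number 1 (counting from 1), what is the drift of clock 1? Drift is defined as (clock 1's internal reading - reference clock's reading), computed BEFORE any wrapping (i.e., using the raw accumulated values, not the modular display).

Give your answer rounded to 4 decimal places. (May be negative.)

Answer: 1.4000

Derivation:
After op 1 tick(7): ref=7.0000 raw=[10.5000 8.4000]
Drift of clock 1 after op 1: 8.4000 - 7.0000 = 1.4000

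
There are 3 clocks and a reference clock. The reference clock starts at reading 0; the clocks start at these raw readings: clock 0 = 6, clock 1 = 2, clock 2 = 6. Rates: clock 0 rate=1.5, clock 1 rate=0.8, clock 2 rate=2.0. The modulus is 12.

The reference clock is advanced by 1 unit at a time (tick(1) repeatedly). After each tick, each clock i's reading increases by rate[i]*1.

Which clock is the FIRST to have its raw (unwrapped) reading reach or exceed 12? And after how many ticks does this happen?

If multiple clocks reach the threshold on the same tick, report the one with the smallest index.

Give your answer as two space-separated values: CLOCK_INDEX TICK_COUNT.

Answer: 2 3

Derivation:
clock 0: start=6, rate=1.5, needs 12-6 = 6; ticks = ceil(6/1.5) = ceil(4.0000) = 4; reading at tick 4 = 6 + 1.5*4 = 12.0000
clock 1: start=2, rate=0.8, needs 12-2 = 10; ticks = ceil(10/0.8) = ceil(12.5000) = 13; reading at tick 13 = 2 + 0.8*13 = 12.4000
clock 2: start=6, rate=2.0, needs 12-6 = 6; ticks = ceil(6/2.0) = ceil(3.0000) = 3; reading at tick 3 = 6 + 2.0*3 = 12.0000
Minimum tick count = 3; winners = [2]; smallest index = 2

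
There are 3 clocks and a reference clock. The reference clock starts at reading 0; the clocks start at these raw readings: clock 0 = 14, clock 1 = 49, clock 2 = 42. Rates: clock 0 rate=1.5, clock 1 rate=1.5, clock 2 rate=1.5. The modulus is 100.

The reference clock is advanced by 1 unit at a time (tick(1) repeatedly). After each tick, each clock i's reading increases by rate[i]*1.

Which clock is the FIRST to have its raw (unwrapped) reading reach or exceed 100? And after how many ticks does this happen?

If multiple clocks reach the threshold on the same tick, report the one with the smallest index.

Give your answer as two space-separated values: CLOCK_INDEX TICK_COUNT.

clock 0: start=14, rate=1.5, needs 100-14 = 86; ticks = ceil(86/1.5) = ceil(57.3333) = 58; reading at tick 58 = 14 + 1.5*58 = 101.0000
clock 1: start=49, rate=1.5, needs 100-49 = 51; ticks = ceil(51/1.5) = ceil(34.0000) = 34; reading at tick 34 = 49 + 1.5*34 = 100.0000
clock 2: start=42, rate=1.5, needs 100-42 = 58; ticks = ceil(58/1.5) = ceil(38.6667) = 39; reading at tick 39 = 42 + 1.5*39 = 100.5000
Minimum tick count = 34; winners = [1]; smallest index = 1

Answer: 1 34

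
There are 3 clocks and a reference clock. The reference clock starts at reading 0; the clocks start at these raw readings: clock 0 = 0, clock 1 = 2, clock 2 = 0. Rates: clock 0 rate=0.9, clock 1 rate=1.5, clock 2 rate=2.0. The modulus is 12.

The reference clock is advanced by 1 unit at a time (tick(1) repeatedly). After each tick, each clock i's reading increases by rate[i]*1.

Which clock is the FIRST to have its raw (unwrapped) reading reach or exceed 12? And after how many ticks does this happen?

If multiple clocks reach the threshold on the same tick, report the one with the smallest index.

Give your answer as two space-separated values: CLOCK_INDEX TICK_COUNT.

clock 0: start=0, rate=0.9, needs 12-0 = 12; ticks = ceil(12/0.9) = ceil(13.3333) = 14; reading at tick 14 = 0 + 0.9*14 = 12.6000
clock 1: start=2, rate=1.5, needs 12-2 = 10; ticks = ceil(10/1.5) = ceil(6.6667) = 7; reading at tick 7 = 2 + 1.5*7 = 12.5000
clock 2: start=0, rate=2.0, needs 12-0 = 12; ticks = ceil(12/2.0) = ceil(6.0000) = 6; reading at tick 6 = 0 + 2.0*6 = 12.0000
Minimum tick count = 6; winners = [2]; smallest index = 2

Answer: 2 6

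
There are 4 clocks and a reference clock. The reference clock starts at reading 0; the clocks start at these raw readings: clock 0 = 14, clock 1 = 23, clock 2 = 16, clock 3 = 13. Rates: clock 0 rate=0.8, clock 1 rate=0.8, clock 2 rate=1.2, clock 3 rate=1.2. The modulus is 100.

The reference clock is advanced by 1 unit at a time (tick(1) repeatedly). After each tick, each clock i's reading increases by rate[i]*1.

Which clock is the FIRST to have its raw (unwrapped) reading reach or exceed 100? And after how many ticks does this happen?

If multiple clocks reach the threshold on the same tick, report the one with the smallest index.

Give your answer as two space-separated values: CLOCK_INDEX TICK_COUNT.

Answer: 2 70

Derivation:
clock 0: start=14, rate=0.8, needs 100-14 = 86; ticks = ceil(86/0.8) = ceil(107.5000) = 108; reading at tick 108 = 14 + 0.8*108 = 100.4000
clock 1: start=23, rate=0.8, needs 100-23 = 77; ticks = ceil(77/0.8) = ceil(96.2500) = 97; reading at tick 97 = 23 + 0.8*97 = 100.6000
clock 2: start=16, rate=1.2, needs 100-16 = 84; ticks = ceil(84/1.2) = ceil(70.0000) = 70; reading at tick 70 = 16 + 1.2*70 = 100.0000
clock 3: start=13, rate=1.2, needs 100-13 = 87; ticks = ceil(87/1.2) = ceil(72.5000) = 73; reading at tick 73 = 13 + 1.2*73 = 100.6000
Minimum tick count = 70; winners = [2]; smallest index = 2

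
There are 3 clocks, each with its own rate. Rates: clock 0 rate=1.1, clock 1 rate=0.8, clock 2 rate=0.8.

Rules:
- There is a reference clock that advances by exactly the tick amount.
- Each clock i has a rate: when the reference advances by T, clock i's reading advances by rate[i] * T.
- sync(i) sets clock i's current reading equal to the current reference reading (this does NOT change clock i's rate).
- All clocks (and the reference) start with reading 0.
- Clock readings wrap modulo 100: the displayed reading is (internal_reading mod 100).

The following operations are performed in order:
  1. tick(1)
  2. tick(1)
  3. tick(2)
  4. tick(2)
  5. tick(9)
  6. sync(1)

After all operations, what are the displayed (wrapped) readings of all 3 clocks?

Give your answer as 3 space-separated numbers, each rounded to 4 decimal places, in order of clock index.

After op 1 tick(1): ref=1.0000 raw=[1.1000 0.8000 0.8000]
After op 2 tick(1): ref=2.0000 raw=[2.2000 1.6000 1.6000]
After op 3 tick(2): ref=4.0000 raw=[4.4000 3.2000 3.2000]
After op 4 tick(2): ref=6.0000 raw=[6.6000 4.8000 4.8000]
After op 5 tick(9): ref=15.0000 raw=[16.5000 12.0000 12.0000]
After op 6 sync(1): ref=15.0000 raw=[16.5000 15.0000 12.0000]
Wrap final raw readings (mod 100): 16.5000 mod 100 = 16.5000; 15.0000 mod 100 = 15.0000; 12.0000 mod 100 = 12.0000

Answer: 16.5000 15.0000 12.0000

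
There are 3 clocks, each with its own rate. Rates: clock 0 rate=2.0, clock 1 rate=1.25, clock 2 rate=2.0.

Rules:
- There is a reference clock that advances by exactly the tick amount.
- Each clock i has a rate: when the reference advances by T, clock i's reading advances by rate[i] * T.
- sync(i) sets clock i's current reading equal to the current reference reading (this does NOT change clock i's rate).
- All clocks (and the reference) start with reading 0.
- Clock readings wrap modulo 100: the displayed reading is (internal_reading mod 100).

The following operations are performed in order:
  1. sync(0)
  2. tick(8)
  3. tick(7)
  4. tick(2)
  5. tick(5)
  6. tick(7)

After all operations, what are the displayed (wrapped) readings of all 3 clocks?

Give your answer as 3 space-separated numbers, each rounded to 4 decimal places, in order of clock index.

After op 1 sync(0): ref=0.0000 raw=[0.0000 0.0000 0.0000]
After op 2 tick(8): ref=8.0000 raw=[16.0000 10.0000 16.0000]
After op 3 tick(7): ref=15.0000 raw=[30.0000 18.7500 30.0000]
After op 4 tick(2): ref=17.0000 raw=[34.0000 21.2500 34.0000]
After op 5 tick(5): ref=22.0000 raw=[44.0000 27.5000 44.0000]
After op 6 tick(7): ref=29.0000 raw=[58.0000 36.2500 58.0000]
Wrap final raw readings (mod 100): 58.0000 mod 100 = 58.0000; 36.2500 mod 100 = 36.2500; 58.0000 mod 100 = 58.0000

Answer: 58.0000 36.2500 58.0000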